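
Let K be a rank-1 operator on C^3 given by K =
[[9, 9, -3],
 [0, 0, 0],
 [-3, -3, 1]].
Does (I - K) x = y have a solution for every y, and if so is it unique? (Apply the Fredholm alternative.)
(I - K) is invertible (det(I - K) = -9 ≠ 0), so for every y in C^3 the equation (I - K) x = y has a unique solution.

K has rank 1, so it is an outer product K = u v^T: every row of K is a multiple of one row vector. Reading off the entries, u = (3, 0, -1) and v = (3, 3, -1) (row i of K equals u_i·v^T). A rank-one matrix u v^T satisfies K u = u (v·u) and kills the (2)-dimensional subspace v^⊥, so its characteristic polynomial is lambda^2 (lambda - v·u) with v·u = tr K = 10. Hence the eigenvalues of I - K are 1 (multiplicity 2) and 1 - (10) = -9, so det(I - K) = -9. (Direct check: I - K =
[[-8, -9, 3],
 [0, 1, 0],
 [3, 3, 0]]
has determinant -9.) The finite-dimensional Fredholm alternative says: either (I - K) is invertible, or ker(I - K) ≠ {0} and then range(I - K) = ker((I - K)^*)^⊥, with dim ker(I - K) = dim ker((I - K)^*). Since det(I - K) ≠ 0, 1 is not an eigenvalue of K and ker(I - K) = {0}, so we are in the first case: for every y there is a unique x = (I - K)^(-1) y. Explicitly, by the Sherman–Morrison formula, (I - u v^T)^(-1) = I + u v^T/(1 - v·u), i.e. (I - K)^(-1) = I + K/(-9).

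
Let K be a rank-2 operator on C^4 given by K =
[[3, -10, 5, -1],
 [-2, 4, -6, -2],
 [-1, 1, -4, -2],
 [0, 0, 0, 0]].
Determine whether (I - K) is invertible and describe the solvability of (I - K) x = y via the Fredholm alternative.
(I - K) is invertible (det(I - K) = -27 ≠ 0), so for every y in C^4 the equation (I - K) x = y has a unique solution.

K has rank 2 and factors as K = U V^T = u1 v1^T + u2 v2^T with u1 = (-1, -2, -2, 0), v1 = (0, 1, 1, 1), u2 = (3, -2, -1, 0), v2 = (1, -3, 2, 0) (multiplying out reproduces the displayed K). The nonzero eigenvalues of U V^T coincide with those of the 2 x 2 matrix G = V^T U = [[v1·u1, v1·u2], [v2·u1, v2·u2]] = [[-4, -3], [1, 7]], and by the Sylvester determinant identity det(I_4 - U V^T) = det(I_2 - V^T U) = det([[5, 3], [-1, -6]]) = (5)(-6) - (3)(-1) = -27. (Direct check: I - K =
[[-2, 10, -5, 1],
 [2, -3, 6, 2],
 [1, -1, 5, 2],
 [0, 0, 0, 1]]
has determinant -27.) The finite-dimensional Fredholm alternative says: either (I - K) is invertible, or ker(I - K) ≠ {0} and then range(I - K) = ker((I - K)^*)^⊥, with dim ker(I - K) = dim ker((I - K)^*). Since det(I - K) ≠ 0, 1 is not an eigenvalue of K and ker(I - K) = {0}, so we are in the first case: for every y there is a unique x = (I - K)^(-1) y. (Explicitly, by the Woodbury identity, (I - U V^T)^(-1) = I + U (I_2 - G)^(-1) V^T.)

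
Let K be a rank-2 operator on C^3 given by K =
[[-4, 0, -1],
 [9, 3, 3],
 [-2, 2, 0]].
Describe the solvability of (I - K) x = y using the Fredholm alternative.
(I - K) is invertible (det(I - K) = -18 ≠ 0), so for every y in C^3 the equation (I - K) x = y has a unique solution.

K has rank 2 and factors as K = U V^T = u1 v1^T + u2 v2^T with u1 = (2, -3, 2), v1 = (-1, 1, 0), u2 = (1, -3, 0), v2 = (-2, -2, -1) (multiplying out reproduces the displayed K). The nonzero eigenvalues of U V^T coincide with those of the 2 x 2 matrix G = V^T U = [[v1·u1, v1·u2], [v2·u1, v2·u2]] = [[-5, -4], [0, 4]], and by the Sylvester determinant identity det(I_3 - U V^T) = det(I_2 - V^T U) = det([[6, 4], [0, -3]]) = (6)(-3) - (4)(0) = -18. (Direct check: I - K =
[[5, 0, 1],
 [-9, -2, -3],
 [2, -2, 1]]
has determinant -18.) The finite-dimensional Fredholm alternative says: either (I - K) is invertible, or ker(I - K) ≠ {0} and then range(I - K) = ker((I - K)^*)^⊥, with dim ker(I - K) = dim ker((I - K)^*). Since det(I - K) ≠ 0, 1 is not an eigenvalue of K and ker(I - K) = {0}, so we are in the first case: for every y there is a unique x = (I - K)^(-1) y. (Explicitly, by the Woodbury identity, (I - U V^T)^(-1) = I + U (I_2 - G)^(-1) V^T.)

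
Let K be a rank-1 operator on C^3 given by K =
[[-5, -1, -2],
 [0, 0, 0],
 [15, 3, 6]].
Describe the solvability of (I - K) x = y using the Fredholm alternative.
(I - K) is singular (det(I - K) = 0, i.e. 1 ∈ sigma(K)). (I - K) x = y is solvable iff y ⊥ ker((I - K)^*) = span{(-5, -1, -2)}, i.e. iff -5y_1 - y_2 - 2y_3 = 0. When solvable, the solutions are x = y + c·(1, 0, -3), c arbitrary (ker(I - K) = span{(1, 0, -3)}, dimension 1).

K has rank 1, so it is an outer product K = u v^T: every row of K is a multiple of one row vector. Reading off the entries, u = (1, 0, -3) and v = (-5, -1, -2) (row i of K equals u_i·v^T). A rank-one matrix u v^T satisfies K u = u (v·u) and kills the (2)-dimensional subspace v^⊥, so its characteristic polynomial is lambda^2 (lambda - v·u) with v·u = tr K = 1. Hence the eigenvalues of I - K are 1 (multiplicity 2) and 1 - (1) = 0, so det(I - K) = 0. (Direct check: I - K =
[[6, 1, 2],
 [0, 1, 0],
 [-15, -3, -5]]
has determinant 0.) So 1 is an eigenvalue of K and (I - K) is not invertible. The finite-dimensional Fredholm alternative says: either (I - K) is invertible, or ker(I - K) ≠ {0} and then range(I - K) = ker((I - K)^*)^⊥, with dim ker(I - K) = dim ker((I - K)^*). We are in the second case, so we need both kernels. Kernel of I - K: (I - K) u = u - u (v·u) = u - u = 0, so ker(I - K) = span{u} = span{(1, 0, -3)} (it is exactly 1-dimensional because rank(I - K) = 2). Kernel of the adjoint: K is real, so (I - K)^* = I - K^T = I - v u^T, and (I - v u^T) v = v - v (u·v) = 0; hence ker((I - K)^*) = span{v} = span{(-5, -1, -2)}. Therefore (I - K) x = y is solvable iff <y, v> = 0, i.e. iff -5y_1 - y_2 - 2y_3 = 0. When this holds, K y = u (v·y) = 0, so (I - K) y = y and x = y is a particular solution; the full solution set is the line x = y + c·u = y + c·(1, 0, -3), c ∈ C.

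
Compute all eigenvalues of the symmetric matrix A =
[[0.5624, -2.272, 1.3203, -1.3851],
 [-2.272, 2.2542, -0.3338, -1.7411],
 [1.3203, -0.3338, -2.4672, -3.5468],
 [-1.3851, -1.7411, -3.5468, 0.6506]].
sigma(A) ≈ {-5, -2, 4} (4 with multiplicity 2)

A is real symmetric, so its spectrum consists of real eigenvalues. Expanding the characteristic polynomial of the displayed matrix gives
  det(λ I - A) = p(λ) = λ^4 + (-1)λ^3 + (-30)λ^2 + (32)λ + (160.0021).
Solving p(λ) = 0 yields eigenvalues ≈ -5, -2, 4, 4. (A is shown rounded to 4 decimals, so these recover the underlying integer eigenvalues to within that precision.)
Verification: the trace of A = 1 equals the sum of eigenvalues 1, and det(A) ≈ 160.0021 matches the eigenvalue product 160.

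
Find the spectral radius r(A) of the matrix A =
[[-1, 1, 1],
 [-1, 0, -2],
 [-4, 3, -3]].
r(A) ≈ 3.585

The eigenvalues of A are the roots of its characteristic polynomial. With M = A (coefficients from the trace, the sum of principal 2x2 minors, and det A):
  p(λ) = det(λ I - M) = λ^3 + 4λ^2 + 14λ + 4.
No integer candidate from the rational root theorem (±divisors of 4) is a root, so the roots are irrational. The cubic discriminant is Δ = -5264 < 0, so there is one real root and a complex-conjugate pair. p(-1) = -7 and p(0) = 4 have opposite signs, so a root lies in (-1, 0); Newton's method refines it to λ ≈ -0.3112. Dividing out (λ - (-0.3112)) leaves approximately λ^2 + 3.6888λ + 12.8519. For λ^2 + 3.6888λ + 12.8519 the discriminant is -37.8007. It is negative, so the remaining roots are the complex-conjugate pair λ ≈ -1.8444 ± 3.0741i. Their product equals the constant term, so |λ|^2 ≈ 12.8519 and |λ| ≈ 3.585.
Thus the eigenvalues (to 4 decimals) are -0.3112 (modulus 0.3112); -1.8444 ± 3.0741i (modulus 3.585). The spectral radius is the largest modulus: r(A) ≈ 3.585. (Cross-check: r(A) ≤ ||A||_2 ≈ 6.1217; equality holds whenever A is normal, though it can also hold for some non-normal A.)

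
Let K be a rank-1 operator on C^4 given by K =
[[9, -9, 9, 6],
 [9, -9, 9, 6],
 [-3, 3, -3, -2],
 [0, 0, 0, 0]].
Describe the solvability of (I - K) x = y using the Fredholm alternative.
(I - K) is invertible (det(I - K) = 4 ≠ 0), so for every y in C^4 the equation (I - K) x = y has a unique solution.

K has rank 1, so it is an outer product K = u v^T: every row of K is a multiple of one row vector. Reading off the entries, u = (-3, -3, 1, 0) and v = (-3, 3, -3, -2) (row i of K equals u_i·v^T). A rank-one matrix u v^T satisfies K u = u (v·u) and kills the (3)-dimensional subspace v^⊥, so its characteristic polynomial is lambda^3 (lambda - v·u) with v·u = tr K = -3. Hence the eigenvalues of I - K are 1 (multiplicity 3) and 1 - (-3) = 4, so det(I - K) = 4. (Direct check: I - K =
[[-8, 9, -9, -6],
 [-9, 10, -9, -6],
 [3, -3, 4, 2],
 [0, 0, 0, 1]]
has determinant 4.) The finite-dimensional Fredholm alternative says: either (I - K) is invertible, or ker(I - K) ≠ {0} and then range(I - K) = ker((I - K)^*)^⊥, with dim ker(I - K) = dim ker((I - K)^*). Since det(I - K) ≠ 0, 1 is not an eigenvalue of K and ker(I - K) = {0}, so we are in the first case: for every y there is a unique x = (I - K)^(-1) y. Explicitly, by the Sherman–Morrison formula, (I - u v^T)^(-1) = I + u v^T/(1 - v·u), i.e. (I - K)^(-1) = I + K/(4).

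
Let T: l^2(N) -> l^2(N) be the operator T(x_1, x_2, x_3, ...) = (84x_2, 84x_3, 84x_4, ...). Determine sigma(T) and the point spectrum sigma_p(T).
sigma(T) = closed disk {z in C : |z| ≤ 84}; sigma_p(T) = open disk {z in C : |z| < 84}

Note T = 84·V where V is the unit left shift (V x)_k = x_{k+1}; so sigma(T) = 84·sigma(V) and ||T|| = 84||V||. ||T x||^2 = 7056sum_{k≥2} |x_k|^2 ≤ 7056||x||^2, with equality on {x : x_1 = 0}, so ||T|| = 84. For any lambda with |lambda| < 84, set r = lambda/84 (|r| < 1); the vector x = (1, r, r^2, ...) is in l^2 and satisfies T x = 84(r, r^2, ...) = lambda x, so lambda is an eigenvalue. On the boundary |lambda| = 84 the geometric series diverges, so no l^2 eigenvector exists, but these lambda lie in the approximate point spectrum. Hence sigma(T) is the closed disk of radius 84 and sigma_p(T) is the open disk.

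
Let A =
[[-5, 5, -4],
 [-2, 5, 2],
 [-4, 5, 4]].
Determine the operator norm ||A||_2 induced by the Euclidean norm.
||A||_2 ≈ 10.8528 (= sqrt(largest eigenvalue of A^T A))

||A||_2 = sigma_max(A) = sqrt(lambda_max(A^T A)). Form the symmetric matrix M = A^T A =
[[45, -55, 0],
 [-55, 75, 10],
 [0, 10, 36]].
Its characteristic polynomial (trace, sum of principal 2x2 minors, determinant of M give the coefficients) is
  p(λ) = det(λ I - M) = λ^3 - 156λ^2 + 4570λ - 8100.
No integer candidate from the rational root theorem (±divisors of 8100) is a root, so the roots are irrational. The cubic discriminant is Δ = 105647342000 > 0, so there are three distinct real roots. p(1) = -3685 and p(2) = 424 have opposite signs, so a root lies in (1, 2); Newton's method refines it to λ ≈ 1.8933. p(36) = 900 and p(37) = -1921 have opposite signs, so a root lies in (36, 37); Newton's method refines it to λ ≈ 36.3227. p(117) = -7281 and p(118) = 2048 have opposite signs, so a root lies in (117, 118); Newton's method refines it to λ ≈ 117.784. Check (Vieta): the three roots sum to 156, matching tr M = 156.
So the eigenvalues of A^T A are ≈ 1.8933, 36.3227, 117.784 (all ≥ 0, as they must be for A^T A). The largest is λ_max ≈ 117.784, hence ||A||_2 = sqrt(λ_max) ≈ 10.8528.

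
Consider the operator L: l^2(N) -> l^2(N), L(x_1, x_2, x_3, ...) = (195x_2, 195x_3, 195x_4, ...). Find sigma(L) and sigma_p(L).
sigma(L) = closed disk {z in C : |z| ≤ 195}; sigma_p(L) = open disk {z in C : |z| < 195}

Note L = 195·V where V is the unit left shift (V x)_k = x_{k+1}; so sigma(L) = 195·sigma(V) and ||L|| = 195||V||. ||L x||^2 = 38025sum_{k≥2} |x_k|^2 ≤ 38025||x||^2, with equality on {x : x_1 = 0}, so ||L|| = 195. For any lambda with |lambda| < 195, set r = lambda/195 (|r| < 1); the vector x = (1, r, r^2, ...) is in l^2 and satisfies L x = 195(r, r^2, ...) = lambda x, so lambda is an eigenvalue. On the boundary |lambda| = 195 the geometric series diverges, so no l^2 eigenvector exists, but these lambda lie in the approximate point spectrum. Hence sigma(L) is the closed disk of radius 195 and sigma_p(L) is the open disk.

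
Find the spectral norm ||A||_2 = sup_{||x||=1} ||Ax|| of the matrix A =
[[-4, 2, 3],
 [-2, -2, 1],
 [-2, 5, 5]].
||A||_2 ≈ 8.7713 (= sqrt(largest eigenvalue of A^T A))

||A||_2 = sigma_max(A) = sqrt(lambda_max(A^T A)). Form the symmetric matrix M = A^T A =
[[24, -14, -24],
 [-14, 33, 29],
 [-24, 29, 35]].
Its characteristic polynomial (trace, sum of principal 2x2 minors, determinant of M give the coefficients) is
  p(λ) = det(λ I - M) = λ^3 - 92λ^2 + 1174λ - 1156.
No integer candidate from the rational root theorem (±divisors of 1156) is a root, so the roots are irrational. The cubic discriminant is Δ = 3804040048 > 0, so there are three distinct real roots. p(1) = -73 and p(2) = 832 have opposite signs, so a root lies in (1, 2); Newton's method refines it to λ ≈ 1.074. p(13) = 755 and p(14) = -8 have opposite signs, so a root lies in (13, 14); Newton's method refines it to λ ≈ 13.9902. p(76) = -4348 and p(77) = 307 have opposite signs, so a root lies in (76, 77); Newton's method refines it to λ ≈ 76.9358. Check (Vieta): the three roots sum to 92, matching tr M = 92.
So the eigenvalues of A^T A are ≈ 1.074, 13.9902, 76.9358 (all ≥ 0, as they must be for A^T A). The largest is λ_max ≈ 76.9358, hence ||A||_2 = sqrt(λ_max) ≈ 8.7713.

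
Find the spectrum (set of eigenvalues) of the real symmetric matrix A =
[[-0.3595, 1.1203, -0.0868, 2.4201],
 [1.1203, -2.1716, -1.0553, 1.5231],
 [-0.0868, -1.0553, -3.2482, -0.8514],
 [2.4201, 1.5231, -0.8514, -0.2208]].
sigma(A) ≈ {-4, -3, -2, 3}

A is real symmetric, so its spectrum consists of real eigenvalues. Expanding the characteristic polynomial of the displayed matrix gives
  det(λ I - A) = p(λ) = λ^4 + (6)λ^3 + (-1)λ^2 + (-54)λ + (-72.0028).
Solving p(λ) = 0 yields eigenvalues ≈ -4, -3, -2, 3. (A is shown rounded to 4 decimals, so these recover the underlying integer eigenvalues to within that precision.)
Verification: the trace of A = -6 equals the sum of eigenvalues -6, and det(A) ≈ -72.0028 matches the eigenvalue product -72.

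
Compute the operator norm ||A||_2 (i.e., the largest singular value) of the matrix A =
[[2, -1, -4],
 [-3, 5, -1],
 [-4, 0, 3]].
||A||_2 = sqrt((54 + sqrt(2328))/2) ≈ 7.1502 (= sqrt(largest eigenvalue of A^T A))

||A||_2 = sigma_max(A) = sqrt(lambda_max(A^T A)). Form the symmetric matrix M = A^T A =
[[29, -17, -17],
 [-17, 26, -1],
 [-17, -1, 26]].
Its characteristic polynomial (trace, sum of principal 2x2 minors, determinant of M give the coefficients) is
  p(λ) = det(λ I - M) = λ^3 - 81λ^2 + 1605λ - 3969.
By the rational root theorem any rational root is an integer divisor of 3969. Testing λ = 27: p(27) = 19683 - 59049 + 43335 - 3969 = 0, so λ = 27 is a root. Dividing out (λ - 27) leaves p(λ) = (λ - 27)(λ^2 - 54λ + 147). For λ^2 - 54λ + 147 the discriminant is 2328. It is nonnegative but not a perfect square, so the roots are real and irrational: λ = (54 ± sqrt(2328))/2 ≈ 51.1247, 2.8753.
So the eigenvalues of A^T A are ≈ 2.8753, 27, 51.1247 (all ≥ 0, as they must be for A^T A). The largest is λ_max = (54 + sqrt(2328))/2 ≈ 51.1247, hence ||A||_2 = sqrt(λ_max) = sqrt((54 + sqrt(2328))/2) ≈ 7.1502.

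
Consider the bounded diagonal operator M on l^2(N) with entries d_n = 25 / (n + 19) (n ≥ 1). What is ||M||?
||M|| = 5/4 (attained at n = 1)

For M diagonal, ||M|| = sup_n |d_n| = sup_n 25/(n + 19). This is positive and strictly decreasing in n, so the supremum is attained at n = 1: d_1 = 25/(1 + 19) = 5/4. Hence ||M|| = 5/4.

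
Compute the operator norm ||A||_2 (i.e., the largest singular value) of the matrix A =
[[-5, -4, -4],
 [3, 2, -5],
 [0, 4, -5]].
||A||_2 ≈ 8.5193 (= sqrt(largest eigenvalue of A^T A))

||A||_2 = sigma_max(A) = sqrt(lambda_max(A^T A)). Form the symmetric matrix M = A^T A =
[[34, 26, 5],
 [26, 36, -14],
 [5, -14, 66]].
Its characteristic polynomial (trace, sum of principal 2x2 minors, determinant of M give the coefficients) is
  p(λ) = det(λ I - M) = λ^3 - 136λ^2 + 4947λ - 24964.
No integer candidate from the rational root theorem (±divisors of 24964) is a root, so the roots are irrational. The cubic discriminant is Δ = 2691752228 > 0, so there are three distinct real roots. p(5) = -3504 and p(6) = 38 have opposite signs, so a root lies in (5, 6); Newton's method refines it to λ ≈ 5.9889. p(57) = 344 and p(58) = -430 have opposite signs, so a root lies in (57, 58); Newton's method refines it to λ ≈ 57.4329. p(72) = -556 and p(73) = 440 have opposite signs, so a root lies in (72, 73); Newton's method refines it to λ ≈ 72.5782. Check (Vieta): the three roots sum to 136, matching tr M = 136.
So the eigenvalues of A^T A are ≈ 5.9889, 57.4329, 72.5782 (all ≥ 0, as they must be for A^T A). The largest is λ_max ≈ 72.5782, hence ||A||_2 = sqrt(λ_max) ≈ 8.5193.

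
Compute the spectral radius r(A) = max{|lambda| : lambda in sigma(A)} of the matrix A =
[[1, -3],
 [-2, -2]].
r(A) = (1 + sqrt(33))/2 ≈ 3.3723

The eigenvalues of A are the roots of its characteristic polynomial. With M = A (coefficients from the trace and determinant):
  p(λ) = det(λ I - M) = λ^2 + λ - 8.
For λ^2 + λ - 8 the discriminant is 33. It is nonnegative but not a perfect square, so the roots are real and irrational: λ = (-1 ± sqrt(33))/2 ≈ 2.3723, -3.3723.
Thus the eigenvalues (to 4 decimals) are 2.3723 (modulus 2.3723); -3.3723 (modulus 3.3723). The spectral radius is the largest modulus: r(A) = (1 + sqrt(33))/2 ≈ 3.3723. (Cross-check: r(A) ≤ ||A||_2 ≈ 3.6226; equality holds whenever A is normal, though it can also hold for some non-normal A.)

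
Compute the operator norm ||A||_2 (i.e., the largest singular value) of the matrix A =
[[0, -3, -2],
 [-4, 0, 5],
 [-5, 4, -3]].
||A||_2 ≈ 7.3879 (= sqrt(largest eigenvalue of A^T A))

||A||_2 = sigma_max(A) = sqrt(lambda_max(A^T A)). Form the symmetric matrix M = A^T A =
[[41, -20, -5],
 [-20, 25, -6],
 [-5, -6, 38]].
Its characteristic polynomial (trace, sum of principal 2x2 minors, determinant of M give the coefficients) is
  p(λ) = det(λ I - M) = λ^3 - 104λ^2 + 3072λ - 20449.
No integer candidate from the rational root theorem (±divisors of 20449) is a root, so the roots are irrational. The cubic discriminant is Δ = 406508197 > 0, so there are three distinct real roots. p(9) = -496 and p(10) = 871 have opposite signs, so a root lies in (9, 10); Newton's method refines it to λ ≈ 9.3502. p(40) = 31 and p(41) = -400 have opposite signs, so a root lies in (40, 41); Newton's method refines it to λ ≈ 40.0694. p(54) = -361 and p(55) = 286 have opposite signs, so a root lies in (54, 55); Newton's method refines it to λ ≈ 54.5804. Check (Vieta): the three roots sum to 104, matching tr M = 104.
So the eigenvalues of A^T A are ≈ 9.3502, 40.0694, 54.5804 (all ≥ 0, as they must be for A^T A). The largest is λ_max ≈ 54.5804, hence ||A||_2 = sqrt(λ_max) ≈ 7.3879.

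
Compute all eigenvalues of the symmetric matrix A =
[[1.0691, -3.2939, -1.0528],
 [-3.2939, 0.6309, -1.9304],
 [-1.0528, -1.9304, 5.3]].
sigma(A) ≈ {-3, 4, 6}

A is real symmetric, so its spectrum consists of real eigenvalues. Expanding the characteristic polynomial of the displayed matrix gives
  det(λ I - A) = p(λ) = λ^3 + (-7)λ^2 + (-6)λ + (72).
Solving p(λ) = 0 yields eigenvalues ≈ -3, 4, 6. (A is shown rounded to 4 decimals, so these recover the underlying integer eigenvalues to within that precision.)
Verification: the trace of A = 7 equals the sum of eigenvalues 7, and det(A) ≈ -72.0008 matches the eigenvalue product -72.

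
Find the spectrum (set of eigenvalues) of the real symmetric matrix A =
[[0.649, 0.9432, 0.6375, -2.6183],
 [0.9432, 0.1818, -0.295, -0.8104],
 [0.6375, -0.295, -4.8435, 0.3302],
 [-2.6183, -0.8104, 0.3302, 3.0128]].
sigma(A) ≈ {-5, -1, 0, 5}

A is real symmetric, so its spectrum consists of real eigenvalues. Expanding the characteristic polynomial of the displayed matrix gives
  det(λ I - A) = p(λ) = λ^4 + (1)λ^3 + (-25)λ^2 + (-24.9981)λ + (0).
Solving p(λ) = 0 yields eigenvalues ≈ -5, -1, 0, 5. (A is shown rounded to 4 decimals, so these recover the underlying integer eigenvalues to within that precision.)
Verification: the trace of A = -1 equals the sum of eigenvalues -1, and det(A) ≈ 0.0010 matches the eigenvalue product 0.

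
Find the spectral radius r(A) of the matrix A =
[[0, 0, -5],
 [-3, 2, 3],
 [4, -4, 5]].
r(A) ≈ 6.7295

The eigenvalues of A are the roots of its characteristic polynomial. With M = A (coefficients from the trace, the sum of principal 2x2 minors, and det A):
  p(λ) = det(λ I - M) = λ^3 - 7λ^2 + 42λ + 20.
No integer candidate from the rational root theorem (±divisors of 20) is a root, so the roots are irrational. The cubic discriminant is Δ = -299116 < 0, so there is one real root and a complex-conjugate pair. p(-1) = -30 and p(0) = 20 have opposite signs, so a root lies in (-1, 0); Newton's method refines it to λ ≈ -0.4416. Dividing out (λ - (-0.4416)) leaves approximately λ^2 - 7.4416λ + 45.2865. For λ^2 - 7.4416λ + 45.2865 the discriminant is -125.768. It is negative, so the remaining roots are the complex-conjugate pair λ ≈ 3.7208 ± 5.6073i. Their product equals the constant term, so |λ|^2 ≈ 45.2865 and |λ| ≈ 6.7295.
Thus the eigenvalues (to 4 decimals) are -0.4416 (modulus 0.4416); 3.7208 ± 5.6073i (modulus 6.7295). The spectral radius is the largest modulus: r(A) ≈ 6.7295. (Cross-check: r(A) ≤ ||A||_2 ≈ 8.4178; equality holds whenever A is normal, though it can also hold for some non-normal A.)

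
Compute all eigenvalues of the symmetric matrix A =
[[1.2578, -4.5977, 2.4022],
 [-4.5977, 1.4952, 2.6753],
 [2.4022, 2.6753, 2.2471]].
sigma(A) ≈ {-5, 4, 6}

A is real symmetric, so its spectrum consists of real eigenvalues. Expanding the characteristic polynomial of the displayed matrix gives
  det(λ I - A) = p(λ) = λ^3 + (-5)λ^2 + (-26)λ + (120).
Solving p(λ) = 0 yields eigenvalues ≈ -5, 4, 6. (A is shown rounded to 4 decimals, so these recover the underlying integer eigenvalues to within that precision.)
Verification: the trace of A = 5 equals the sum of eigenvalues 5, and det(A) ≈ -120.0008 matches the eigenvalue product -120.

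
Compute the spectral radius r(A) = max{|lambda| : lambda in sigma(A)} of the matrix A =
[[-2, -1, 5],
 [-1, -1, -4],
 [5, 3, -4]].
r(A) ≈ 6.9587

The eigenvalues of A are the roots of its characteristic polynomial. With M = A (coefficients from the trace, the sum of principal 2x2 minors, and det A):
  p(λ) = det(λ I - M) = λ^3 + 7λ^2 - 2.
No integer candidate from the rational root theorem (±divisors of 2) is a root, so the roots are irrational. The cubic discriminant is Δ = 2636 > 0, so there are three distinct real roots. p(-7) = -2 and p(-6) = 34 have opposite signs, so a root lies in (-7, -6); Newton's method refines it to λ ≈ -6.9587. p(-1) = 4 and p(0) = -2 have opposite signs, so a root lies in (-1, 0); Newton's method refines it to λ ≈ -0.5572. p(0) = -2 and p(1) = 6 have opposite signs, so a root lies in (0, 1); Newton's method refines it to λ ≈ 0.5159. Check (Vieta): the three roots sum to -7, matching tr M = -7.
Thus the eigenvalues (to 4 decimals) are -6.9587 (modulus 6.9587); -0.5572 (modulus 0.5572); 0.5159 (modulus 0.5159). The spectral radius is the largest modulus: r(A) ≈ 6.9587. (Cross-check: r(A) ≤ ||A||_2 ≈ 8.8911; equality holds whenever A is normal, though it can also hold for some non-normal A.)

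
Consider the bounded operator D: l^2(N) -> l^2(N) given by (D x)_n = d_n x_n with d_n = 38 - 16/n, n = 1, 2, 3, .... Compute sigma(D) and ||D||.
sigma(D) = {38 - 16/n : n ≥ 1} ∪ {38}; ||D|| = 38

A bounded diagonal operator on l^2 with diagonal entries d_n has spectrum equal to the closure of {d_n : n ≥ 1}: every d_n is an eigenvalue (with eigenvector e_n), so {d_n} ⊂ sigma(D); the spectrum is closed, so its closure is too; and for lambda not in the closure, (D - lambda I) has bounded inverse (the diagonal entries 1/(d_n - lambda) are bounded). For our sequence d_n = 38 - 16/n, n = 1, 2, 3, ...:
  - {d_n} = {38 - 16/n : n ≥ 1}; the only limit point is 38
  - closure = {38 - 16/n : n ≥ 1} ∪ {38}
For the norm: a diagonal operator has ||D|| = sup_n |d_n|. Here d_n = 38 - 16/n increases monotonically from d_1 = 22 toward 38, with all terms in [22, 38); so sup_n |d_n| = 38 (the supremum is the limit, not attained). So ||D|| = 38.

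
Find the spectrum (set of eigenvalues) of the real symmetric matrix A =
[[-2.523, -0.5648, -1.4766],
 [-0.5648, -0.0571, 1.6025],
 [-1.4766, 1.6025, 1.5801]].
sigma(A) ≈ {-3, -1, 3}

A is real symmetric, so its spectrum consists of real eigenvalues. Expanding the characteristic polynomial of the displayed matrix gives
  det(λ I - A) = p(λ) = λ^3 + (1)λ^2 + (-9)λ + (-9).
Solving p(λ) = 0 yields eigenvalues ≈ -3, -1, 3. (A is shown rounded to 4 decimals, so these recover the underlying integer eigenvalues to within that precision.)
Verification: the trace of A = -1 equals the sum of eigenvalues -1, and det(A) ≈ 9.0001 matches the eigenvalue product 9.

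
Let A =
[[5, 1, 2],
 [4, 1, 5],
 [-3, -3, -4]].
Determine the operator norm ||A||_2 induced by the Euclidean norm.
||A||_2 ≈ 9.8728 (= sqrt(largest eigenvalue of A^T A))

||A||_2 = sigma_max(A) = sqrt(lambda_max(A^T A)). Form the symmetric matrix M = A^T A =
[[50, 18, 42],
 [18, 11, 19],
 [42, 19, 45]].
Its characteristic polynomial (trace, sum of principal 2x2 minors, determinant of M give the coefficients) is
  p(λ) = det(λ I - M) = λ^3 - 106λ^2 + 846λ - 1444.
No integer candidate from the rational root theorem (±divisors of 1444) is a root, so the roots are irrational. The cubic discriminant is Δ = 1015053536 > 0, so there are three distinct real roots. p(2) = -168 and p(3) = 167 have opposite signs, so a root lies in (2, 3); Newton's method refines it to λ ≈ 2.4294. p(6) = 32 and p(7) = -373 have opposite signs, so a root lies in (6, 7); Newton's method refines it to λ ≈ 6.098. p(97) = -4063 and p(98) = 4632 have opposite signs, so a root lies in (97, 98); Newton's method refines it to λ ≈ 97.4726. Check (Vieta): the three roots sum to 106, matching tr M = 106.
So the eigenvalues of A^T A are ≈ 2.4294, 6.098, 97.4726 (all ≥ 0, as they must be for A^T A). The largest is λ_max ≈ 97.4726, hence ||A||_2 = sqrt(λ_max) ≈ 9.8728.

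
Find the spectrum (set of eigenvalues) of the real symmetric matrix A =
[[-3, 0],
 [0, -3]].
sigma(A) ≈ {-3} (-3 with multiplicity 2)

A is real symmetric, so its spectrum consists of real eigenvalues. Expanding the characteristic polynomial of the displayed matrix gives
  det(λ I - A) = p(λ) = λ^2 + (6)λ + (9).
Solving p(λ) = 0 yields eigenvalues ≈ -3, -3. (A is shown rounded to 4 decimals, so these recover the underlying integer eigenvalues to within that precision.)
Verification: the trace of A = -6 equals the sum of eigenvalues -6, and det(A) ≈ 9.0000 matches the eigenvalue product 9.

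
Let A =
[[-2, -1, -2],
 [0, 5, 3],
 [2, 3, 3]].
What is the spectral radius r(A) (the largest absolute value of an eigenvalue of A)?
r(A) ≈ 6.9102

The eigenvalues of A are the roots of its characteristic polynomial. With M = A (coefficients from the trace, the sum of principal 2x2 minors, and det A):
  p(λ) = det(λ I - M) = λ^3 - 6λ^2 - 6λ - 2.
No integer candidate from the rational root theorem (±divisors of 2) is a root, so the roots are irrational. The cubic discriminant is Δ = -972 < 0, so there is one real root and a complex-conjugate pair. p(6) = -38 and p(7) = 5 have opposite signs, so a root lies in (6, 7); Newton's method refines it to λ ≈ 6.9102. Dividing out (λ - (6.9102)) leaves approximately λ^2 + 0.9102λ + 0.2894. For λ^2 + 0.9102λ + 0.2894 the discriminant is -0.3293. It is negative, so the remaining roots are the complex-conjugate pair λ ≈ -0.4551 ± 0.2869i. Their product equals the constant term, so |λ|^2 ≈ 0.2894 and |λ| ≈ 0.538.
Thus the eigenvalues (to 4 decimals) are 6.9102 (modulus 6.9102); -0.4551 ± 0.2869i (modulus 0.538). The spectral radius is the largest modulus: r(A) ≈ 6.9102. (Cross-check: r(A) ≤ ||A||_2 ≈ 7.6414; equality holds whenever A is normal, though it can also hold for some non-normal A.)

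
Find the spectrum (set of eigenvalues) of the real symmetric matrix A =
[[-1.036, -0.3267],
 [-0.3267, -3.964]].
sigma(A) ≈ {-4, -1}

A is real symmetric, so its spectrum consists of real eigenvalues. Expanding the characteristic polynomial of the displayed matrix gives
  det(λ I - A) = p(λ) = λ^2 + (5)λ + (4).
Solving p(λ) = 0 yields eigenvalues ≈ -4, -1. (A is shown rounded to 4 decimals, so these recover the underlying integer eigenvalues to within that precision.)
Verification: the trace of A = -5 equals the sum of eigenvalues -5, and det(A) ≈ 4.0000 matches the eigenvalue product 4.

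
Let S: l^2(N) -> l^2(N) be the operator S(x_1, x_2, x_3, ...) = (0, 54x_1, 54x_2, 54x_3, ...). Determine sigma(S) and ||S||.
sigma(S) = closed disk {z in C : |z| ≤ 54}; ||S|| = 54

Note S = 54·U where U is the unit right shift (U x)_k = x_{k-1} (with x_0 := 0); so ||S|| = 54||U|| and sigma(S) = 54·sigma(U). ||S x||^2 = sum_{k≥1} |54x_k|^2 = 2916||x||^2, so ||S|| = 54 and sigma(S) ⊂ {|z| ≤ 54}. For any |lambda| < 54, the equation (S - lambda I) x = 0 forces x_1 = 0, then 54x_k = lambda x_{k+1} ⇒ x = 0, so S has no eigenvalues. But (S - lambda I) is not surjective for |lambda| < 54: solving (S - lambda I) x = e_1 would require x_n proportional to (lambda/54)^(-n), which is not in l^2. So every |lambda| < 54 lies in the residual spectrum. The boundary |lambda| = 54 is in the approximate point spectrum (the spectrum is closed). Hence sigma(S) is the closed disk of radius 54.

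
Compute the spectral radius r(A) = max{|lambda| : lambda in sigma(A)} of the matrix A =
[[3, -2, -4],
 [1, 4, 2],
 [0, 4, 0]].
r(A) ≈ 4.6923

The eigenvalues of A are the roots of its characteristic polynomial. With M = A (coefficients from the trace, the sum of principal 2x2 minors, and det A):
  p(λ) = det(λ I - M) = λ^3 - 7λ^2 + 6λ + 40.
No integer candidate from the rational root theorem (±divisors of 40) is a root, so the roots are irrational. The cubic discriminant is Δ = -17660 < 0, so there is one real root and a complex-conjugate pair. p(-2) = -8 and p(-1) = 26 have opposite signs, so a root lies in (-2, -1); Newton's method refines it to λ ≈ -1.8167. Dividing out (λ - (-1.8167)) leaves approximately λ^2 - 8.8167λ + 22.0176. For λ^2 - 8.8167λ + 22.0176 the discriminant is -10.3357. It is negative, so the remaining roots are the complex-conjugate pair λ ≈ 4.4084 ± 1.6075i. Their product equals the constant term, so |λ|^2 ≈ 22.0176 and |λ| ≈ 4.6923.
Thus the eigenvalues (to 4 decimals) are -1.8167 (modulus 1.8167); 4.4084 ± 1.6075i (modulus 4.6923). The spectral radius is the largest modulus: r(A) ≈ 4.6923. (Cross-check: r(A) ≤ ||A||_2 ≈ 6.8734; equality holds whenever A is normal, though it can also hold for some non-normal A.)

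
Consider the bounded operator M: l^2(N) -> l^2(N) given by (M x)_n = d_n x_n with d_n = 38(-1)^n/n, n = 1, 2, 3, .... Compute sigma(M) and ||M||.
sigma(M) = {38(-1)^n/n : n ≥ 1} ∪ {0}; ||M|| = 38

A bounded diagonal operator on l^2 with diagonal entries d_n has spectrum equal to the closure of {d_n : n ≥ 1}: every d_n is an eigenvalue (with eigenvector e_n), so {d_n} ⊂ sigma(M); the spectrum is closed, so its closure is too; and for lambda not in the closure, (M - lambda I) has bounded inverse (the diagonal entries 1/(d_n - lambda) are bounded). For our sequence d_n = 38(-1)^n/n, n = 1, 2, 3, ...:
  - {d_n} = {38(-1)^n/n : n ≥ 1}; the only limit point is 0
  - closure = {38(-1)^n/n : n ≥ 1} ∪ {0}
For the norm: a diagonal operator has ||M|| = sup_n |d_n|. Here |d_n| = 38/n is decreasing, so sup_n |d_n| = |d_1| = 38. So ||M|| = 38.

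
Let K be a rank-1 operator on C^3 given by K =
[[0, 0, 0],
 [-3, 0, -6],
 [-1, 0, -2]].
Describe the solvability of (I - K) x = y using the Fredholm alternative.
(I - K) is invertible (det(I - K) = 3 ≠ 0), so for every y in C^3 the equation (I - K) x = y has a unique solution.

K has rank 1, so it is an outer product K = u v^T: every row of K is a multiple of one row vector. Reading off the entries, u = (0, 3, 1) and v = (-1, 0, -2) (row i of K equals u_i·v^T). A rank-one matrix u v^T satisfies K u = u (v·u) and kills the (2)-dimensional subspace v^⊥, so its characteristic polynomial is lambda^2 (lambda - v·u) with v·u = tr K = -2. Hence the eigenvalues of I - K are 1 (multiplicity 2) and 1 - (-2) = 3, so det(I - K) = 3. (Direct check: I - K =
[[1, 0, 0],
 [3, 1, 6],
 [1, 0, 3]]
has determinant 3.) The finite-dimensional Fredholm alternative says: either (I - K) is invertible, or ker(I - K) ≠ {0} and then range(I - K) = ker((I - K)^*)^⊥, with dim ker(I - K) = dim ker((I - K)^*). Since det(I - K) ≠ 0, 1 is not an eigenvalue of K and ker(I - K) = {0}, so we are in the first case: for every y there is a unique x = (I - K)^(-1) y. Explicitly, by the Sherman–Morrison formula, (I - u v^T)^(-1) = I + u v^T/(1 - v·u), i.e. (I - K)^(-1) = I + K/(3).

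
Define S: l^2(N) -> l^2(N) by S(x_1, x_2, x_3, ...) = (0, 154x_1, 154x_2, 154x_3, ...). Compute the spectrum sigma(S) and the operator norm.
sigma(S) = closed disk {z in C : |z| ≤ 154}; ||S|| = 154

Note S = 154·U where U is the unit right shift (U x)_k = x_{k-1} (with x_0 := 0); so ||S|| = 154||U|| and sigma(S) = 154·sigma(U). ||S x||^2 = sum_{k≥1} |154x_k|^2 = 23716||x||^2, so ||S|| = 154 and sigma(S) ⊂ {|z| ≤ 154}. For any |lambda| < 154, the equation (S - lambda I) x = 0 forces x_1 = 0, then 154x_k = lambda x_{k+1} ⇒ x = 0, so S has no eigenvalues. But (S - lambda I) is not surjective for |lambda| < 154: solving (S - lambda I) x = e_1 would require x_n proportional to (lambda/154)^(-n), which is not in l^2. So every |lambda| < 154 lies in the residual spectrum. The boundary |lambda| = 154 is in the approximate point spectrum (the spectrum is closed). Hence sigma(S) is the closed disk of radius 154.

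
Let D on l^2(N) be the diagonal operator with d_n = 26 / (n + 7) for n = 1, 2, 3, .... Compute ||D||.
||D|| = 13/4 (attained at n = 1)

For D diagonal, ||D|| = sup_n |d_n| = sup_n 26/(n + 7). This is positive and strictly decreasing in n, so the supremum is attained at n = 1: d_1 = 26/(1 + 7) = 13/4. Hence ||D|| = 13/4.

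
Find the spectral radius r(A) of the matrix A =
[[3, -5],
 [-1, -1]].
r(A) = 4

The eigenvalues of A are the roots of its characteristic polynomial. With M = A (coefficients from the trace and determinant):
  p(λ) = det(λ I - M) = λ^2 - 2λ - 8.
For λ^2 - 2λ - 8 the discriminant is 36. It is a perfect square (6^2), so the roots are rational: λ = (2 ± 6)/2 = 4, -2.
Thus the eigenvalues (to 4 decimals) are 4 (modulus 4); -2 (modulus 2). The spectral radius is the largest modulus: r(A) = 4. (Cross-check: r(A) ≤ ||A||_2 ≈ 5.8416; equality holds whenever A is normal, though it can also hold for some non-normal A.)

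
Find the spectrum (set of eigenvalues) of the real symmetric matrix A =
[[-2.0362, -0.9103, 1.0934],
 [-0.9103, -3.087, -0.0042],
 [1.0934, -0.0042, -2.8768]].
sigma(A) ≈ {-4, -3, -1}

A is real symmetric, so its spectrum consists of real eigenvalues. Expanding the characteristic polynomial of the displayed matrix gives
  det(λ I - A) = p(λ) = λ^3 + (8)λ^2 + (19)λ + (12).
Solving p(λ) = 0 yields eigenvalues ≈ -4, -3, -1. (A is shown rounded to 4 decimals, so these recover the underlying integer eigenvalues to within that precision.)
Verification: the trace of A = -8 equals the sum of eigenvalues -8, and det(A) ≈ -12.0000 matches the eigenvalue product -12.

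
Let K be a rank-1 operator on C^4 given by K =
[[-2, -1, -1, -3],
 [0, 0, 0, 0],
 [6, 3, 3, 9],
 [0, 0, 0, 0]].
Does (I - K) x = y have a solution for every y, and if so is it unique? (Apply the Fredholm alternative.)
(I - K) is singular (det(I - K) = 0, i.e. 1 ∈ sigma(K)). (I - K) x = y is solvable iff y ⊥ ker((I - K)^*) = span{(-2, -1, -1, -3)}, i.e. iff -2y_1 - y_2 - y_3 - 3y_4 = 0. When solvable, the solutions are x = y + c·(1, 0, -3, 0), c arbitrary (ker(I - K) = span{(1, 0, -3, 0)}, dimension 1).

K has rank 1, so it is an outer product K = u v^T: every row of K is a multiple of one row vector. Reading off the entries, u = (1, 0, -3, 0) and v = (-2, -1, -1, -3) (row i of K equals u_i·v^T). A rank-one matrix u v^T satisfies K u = u (v·u) and kills the (3)-dimensional subspace v^⊥, so its characteristic polynomial is lambda^3 (lambda - v·u) with v·u = tr K = 1. Hence the eigenvalues of I - K are 1 (multiplicity 3) and 1 - (1) = 0, so det(I - K) = 0. (Direct check: I - K =
[[3, 1, 1, 3],
 [0, 1, 0, 0],
 [-6, -3, -2, -9],
 [0, 0, 0, 1]]
has determinant 0.) So 1 is an eigenvalue of K and (I - K) is not invertible. The finite-dimensional Fredholm alternative says: either (I - K) is invertible, or ker(I - K) ≠ {0} and then range(I - K) = ker((I - K)^*)^⊥, with dim ker(I - K) = dim ker((I - K)^*). We are in the second case, so we need both kernels. Kernel of I - K: (I - K) u = u - u (v·u) = u - u = 0, so ker(I - K) = span{u} = span{(1, 0, -3, 0)} (it is exactly 1-dimensional because rank(I - K) = 3). Kernel of the adjoint: K is real, so (I - K)^* = I - K^T = I - v u^T, and (I - v u^T) v = v - v (u·v) = 0; hence ker((I - K)^*) = span{v} = span{(-2, -1, -1, -3)}. Therefore (I - K) x = y is solvable iff <y, v> = 0, i.e. iff -2y_1 - y_2 - y_3 - 3y_4 = 0. When this holds, K y = u (v·y) = 0, so (I - K) y = y and x = y is a particular solution; the full solution set is the line x = y + c·u = y + c·(1, 0, -3, 0), c ∈ C.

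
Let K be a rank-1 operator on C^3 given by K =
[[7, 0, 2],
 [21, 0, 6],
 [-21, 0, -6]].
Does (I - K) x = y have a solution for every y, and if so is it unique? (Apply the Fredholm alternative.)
(I - K) is singular (det(I - K) = 0, i.e. 1 ∈ sigma(K)). (I - K) x = y is solvable iff y ⊥ ker((I - K)^*) = span{(7, 0, 2)}, i.e. iff 7y_1 + 2y_3 = 0. When solvable, the solutions are x = y + c·(1, 3, -3), c arbitrary (ker(I - K) = span{(1, 3, -3)}, dimension 1).

K has rank 1, so it is an outer product K = u v^T: every row of K is a multiple of one row vector. Reading off the entries, u = (1, 3, -3) and v = (7, 0, 2) (row i of K equals u_i·v^T). A rank-one matrix u v^T satisfies K u = u (v·u) and kills the (2)-dimensional subspace v^⊥, so its characteristic polynomial is lambda^2 (lambda - v·u) with v·u = tr K = 1. Hence the eigenvalues of I - K are 1 (multiplicity 2) and 1 - (1) = 0, so det(I - K) = 0. (Direct check: I - K =
[[-6, 0, -2],
 [-21, 1, -6],
 [21, 0, 7]]
has determinant 0.) So 1 is an eigenvalue of K and (I - K) is not invertible. The finite-dimensional Fredholm alternative says: either (I - K) is invertible, or ker(I - K) ≠ {0} and then range(I - K) = ker((I - K)^*)^⊥, with dim ker(I - K) = dim ker((I - K)^*). We are in the second case, so we need both kernels. Kernel of I - K: (I - K) u = u - u (v·u) = u - u = 0, so ker(I - K) = span{u} = span{(1, 3, -3)} (it is exactly 1-dimensional because rank(I - K) = 2). Kernel of the adjoint: K is real, so (I - K)^* = I - K^T = I - v u^T, and (I - v u^T) v = v - v (u·v) = 0; hence ker((I - K)^*) = span{v} = span{(7, 0, 2)}. Therefore (I - K) x = y is solvable iff <y, v> = 0, i.e. iff 7y_1 + 2y_3 = 0. When this holds, K y = u (v·y) = 0, so (I - K) y = y and x = y is a particular solution; the full solution set is the line x = y + c·u = y + c·(1, 3, -3), c ∈ C.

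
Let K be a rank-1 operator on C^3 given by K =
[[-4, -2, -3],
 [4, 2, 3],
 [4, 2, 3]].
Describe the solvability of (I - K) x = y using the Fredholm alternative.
(I - K) is singular (det(I - K) = 0, i.e. 1 ∈ sigma(K)). (I - K) x = y is solvable iff y ⊥ ker((I - K)^*) = span{(-4, -2, -3)}, i.e. iff -4y_1 - 2y_2 - 3y_3 = 0. When solvable, the solutions are x = y + c·(1, -1, -1), c arbitrary (ker(I - K) = span{(1, -1, -1)}, dimension 1).

K has rank 1, so it is an outer product K = u v^T: every row of K is a multiple of one row vector. Reading off the entries, u = (1, -1, -1) and v = (-4, -2, -3) (row i of K equals u_i·v^T). A rank-one matrix u v^T satisfies K u = u (v·u) and kills the (2)-dimensional subspace v^⊥, so its characteristic polynomial is lambda^2 (lambda - v·u) with v·u = tr K = 1. Hence the eigenvalues of I - K are 1 (multiplicity 2) and 1 - (1) = 0, so det(I - K) = 0. (Direct check: I - K =
[[5, 2, 3],
 [-4, -1, -3],
 [-4, -2, -2]]
has determinant 0.) So 1 is an eigenvalue of K and (I - K) is not invertible. The finite-dimensional Fredholm alternative says: either (I - K) is invertible, or ker(I - K) ≠ {0} and then range(I - K) = ker((I - K)^*)^⊥, with dim ker(I - K) = dim ker((I - K)^*). We are in the second case, so we need both kernels. Kernel of I - K: (I - K) u = u - u (v·u) = u - u = 0, so ker(I - K) = span{u} = span{(1, -1, -1)} (it is exactly 1-dimensional because rank(I - K) = 2). Kernel of the adjoint: K is real, so (I - K)^* = I - K^T = I - v u^T, and (I - v u^T) v = v - v (u·v) = 0; hence ker((I - K)^*) = span{v} = span{(-4, -2, -3)}. Therefore (I - K) x = y is solvable iff <y, v> = 0, i.e. iff -4y_1 - 2y_2 - 3y_3 = 0. When this holds, K y = u (v·y) = 0, so (I - K) y = y and x = y is a particular solution; the full solution set is the line x = y + c·u = y + c·(1, -1, -1), c ∈ C.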